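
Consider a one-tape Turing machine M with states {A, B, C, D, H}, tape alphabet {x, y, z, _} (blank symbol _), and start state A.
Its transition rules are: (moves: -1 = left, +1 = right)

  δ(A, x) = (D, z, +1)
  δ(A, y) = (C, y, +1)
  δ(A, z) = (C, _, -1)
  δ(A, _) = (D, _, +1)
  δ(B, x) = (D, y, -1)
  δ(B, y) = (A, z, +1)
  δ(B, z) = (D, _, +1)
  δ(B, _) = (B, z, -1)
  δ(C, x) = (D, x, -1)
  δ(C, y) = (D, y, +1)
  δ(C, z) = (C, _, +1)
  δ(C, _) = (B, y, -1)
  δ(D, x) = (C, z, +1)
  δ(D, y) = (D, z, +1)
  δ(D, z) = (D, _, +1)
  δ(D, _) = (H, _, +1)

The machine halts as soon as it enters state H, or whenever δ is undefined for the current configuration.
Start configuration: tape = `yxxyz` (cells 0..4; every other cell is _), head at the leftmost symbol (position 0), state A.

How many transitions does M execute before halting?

10

state=A head=0 tape=[y]xxyz__   (A,y)→(C,y,+1)
state=C head=1 tape=y[x]xyz__   (C,x)→(D,x,-1)
state=D head=0 tape=[y]xxyz__   (D,y)→(D,z,+1)
state=D head=1 tape=z[x]xyz__   (D,x)→(C,z,+1)
state=C head=2 tape=zz[x]yz__   (C,x)→(D,x,-1)
state=D head=1 tape=z[z]xyz__   (D,z)→(D,_,+1)
state=D head=2 tape=z_[x]yz__   (D,x)→(C,z,+1)
state=C head=3 tape=z_z[y]z__   (C,y)→(D,y,+1)
state=D head=4 tape=z_zy[z]__   (D,z)→(D,_,+1)
state=D head=5 tape=z_zy_[_]_   (D,_)→(H,_,+1)
state=H head=6 tape=z_zy__[_]
M halts after 10 transitions.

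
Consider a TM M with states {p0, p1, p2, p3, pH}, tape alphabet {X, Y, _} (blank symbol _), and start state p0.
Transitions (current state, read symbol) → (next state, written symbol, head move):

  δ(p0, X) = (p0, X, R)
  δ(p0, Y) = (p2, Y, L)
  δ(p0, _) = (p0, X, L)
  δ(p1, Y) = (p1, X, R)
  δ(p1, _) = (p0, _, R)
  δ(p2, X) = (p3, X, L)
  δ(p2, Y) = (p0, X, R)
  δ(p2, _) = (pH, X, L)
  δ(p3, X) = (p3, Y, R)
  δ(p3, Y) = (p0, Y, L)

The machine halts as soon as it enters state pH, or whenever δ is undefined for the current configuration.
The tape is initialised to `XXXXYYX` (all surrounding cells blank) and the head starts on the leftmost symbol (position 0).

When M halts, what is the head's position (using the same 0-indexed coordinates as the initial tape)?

p0 | _[X]XXXYYX   read X → write X, move R, go to p0
p0 | _X[X]XXYYX   read X → write X, move R, go to p0
p0 | _XX[X]XYYX   read X → write X, move R, go to p0
p0 | _XXX[X]YYX   read X → write X, move R, go to p0
p0 | _XXXX[Y]YX   read Y → write Y, move L, go to p2
p2 | _XXX[X]YYX   read X → write X, move L, go to p3
p3 | _XX[X]XYYX   read X → write Y, move R, go to p3
p3 | _XXY[X]YYX   read X → write Y, move R, go to p3
p3 | _XXYY[Y]YX   read Y → write Y, move L, go to p0
p0 | _XXY[Y]YYX   read Y → write Y, move L, go to p2
p2 | _XX[Y]YYYX   read Y → write X, move R, go to p0
p0 | _XXX[Y]YYX   read Y → write Y, move L, go to p2
p2 | _XX[X]YYYX   read X → write X, move L, go to p3
p3 | _X[X]XYYYX   read X → write Y, move R, go to p3
p3 | _XY[X]YYYX   read X → write Y, move R, go to p3
p3 | _XYY[Y]YYX   read Y → write Y, move L, go to p0
p0 | _XY[Y]YYYX   read Y → write Y, move L, go to p2
p2 | _X[Y]YYYYX   read Y → write X, move R, go to p0
p0 | _XX[Y]YYYX   read Y → write Y, move L, go to p2
p2 | _X[X]YYYYX   read X → write X, move L, go to p3
p3 | _[X]XYYYYX   read X → write Y, move R, go to p3
p3 | _Y[X]YYYYX   read X → write Y, move R, go to p3
p3 | _YY[Y]YYYX   read Y → write Y, move L, go to p0
p0 | _Y[Y]YYYYX   read Y → write Y, move L, go to p2
p2 | _[Y]YYYYYX   read Y → write X, move R, go to p0
p0 | _X[Y]YYYYX   read Y → write Y, move L, go to p2
p2 | _[X]YYYYYX   read X → write X, move L, go to p3
p3 | [_]XYYYYYX
At halt the head is at cell -1.

-1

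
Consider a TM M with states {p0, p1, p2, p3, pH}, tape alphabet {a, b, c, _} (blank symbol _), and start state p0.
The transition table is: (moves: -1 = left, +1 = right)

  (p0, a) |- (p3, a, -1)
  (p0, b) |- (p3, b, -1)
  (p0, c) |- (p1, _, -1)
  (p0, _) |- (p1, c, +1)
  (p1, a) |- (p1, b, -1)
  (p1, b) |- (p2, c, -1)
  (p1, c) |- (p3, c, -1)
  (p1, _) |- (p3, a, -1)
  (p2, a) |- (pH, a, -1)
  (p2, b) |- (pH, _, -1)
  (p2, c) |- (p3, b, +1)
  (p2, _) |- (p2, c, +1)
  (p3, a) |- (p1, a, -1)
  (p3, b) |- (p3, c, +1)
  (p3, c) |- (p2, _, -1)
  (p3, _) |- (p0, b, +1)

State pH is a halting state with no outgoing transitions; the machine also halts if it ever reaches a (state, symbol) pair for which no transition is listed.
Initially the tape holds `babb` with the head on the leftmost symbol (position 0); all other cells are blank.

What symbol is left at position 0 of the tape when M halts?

_

state=p0 head=0 tape=__[b]abb   (p0,b)→(p3,b,-1)
state=p3 head=-1 tape=_[_]babb   (p3,_)→(p0,b,+1)
state=p0 head=0 tape=_b[b]abb   (p0,b)→(p3,b,-1)
state=p3 head=-1 tape=_[b]babb   (p3,b)→(p3,c,+1)
state=p3 head=0 tape=_c[b]abb   (p3,b)→(p3,c,+1)
state=p3 head=1 tape=_cc[a]bb   (p3,a)→(p1,a,-1)
state=p1 head=0 tape=_c[c]abb   (p1,c)→(p3,c,-1)
state=p3 head=-1 tape=_[c]cabb   (p3,c)→(p2,_,-1)
state=p2 head=-2 tape=[_]_cabb   (p2,_)→(p2,c,+1)
state=p2 head=-1 tape=c[_]cabb   (p2,_)→(p2,c,+1)
state=p2 head=0 tape=cc[c]abb   (p2,c)→(p3,b,+1)
state=p3 head=1 tape=ccb[a]bb   (p3,a)→(p1,a,-1)
state=p1 head=0 tape=cc[b]abb   (p1,b)→(p2,c,-1)
state=p2 head=-1 tape=c[c]cabb   (p2,c)→(p3,b,+1)
state=p3 head=0 tape=cb[c]abb   (p3,c)→(p2,_,-1)
state=p2 head=-1 tape=c[b]_abb   (p2,b)→(pH,_,-1)
state=pH head=-2 tape=[c]__abb
Cell 0 holds _ when M halts.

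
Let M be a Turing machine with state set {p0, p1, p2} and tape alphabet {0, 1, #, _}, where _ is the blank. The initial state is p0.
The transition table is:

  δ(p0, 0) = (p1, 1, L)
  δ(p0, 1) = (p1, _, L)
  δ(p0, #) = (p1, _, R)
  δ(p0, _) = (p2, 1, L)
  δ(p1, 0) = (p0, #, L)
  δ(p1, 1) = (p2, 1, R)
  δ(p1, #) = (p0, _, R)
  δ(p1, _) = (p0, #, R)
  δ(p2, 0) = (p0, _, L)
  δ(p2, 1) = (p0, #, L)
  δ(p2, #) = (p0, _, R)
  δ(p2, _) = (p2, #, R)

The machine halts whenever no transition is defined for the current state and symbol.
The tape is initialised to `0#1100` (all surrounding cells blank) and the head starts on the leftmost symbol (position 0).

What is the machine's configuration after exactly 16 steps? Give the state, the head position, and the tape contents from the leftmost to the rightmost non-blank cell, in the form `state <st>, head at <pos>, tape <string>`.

state=p0 head=0 tape=_[0]#1100   (p0,0)→(p1,1,L)
state=p1 head=-1 tape=[_]1#1100   (p1,_)→(p0,#,R)
state=p0 head=0 tape=#[1]#1100   (p0,1)→(p1,_,L)
state=p1 head=-1 tape=[#]_#1100   (p1,#)→(p0,_,R)
state=p0 head=0 tape=_[_]#1100   (p0,_)→(p2,1,L)
state=p2 head=-1 tape=[_]1#1100   (p2,_)→(p2,#,R)
state=p2 head=0 tape=#[1]#1100   (p2,1)→(p0,#,L)
state=p0 head=-1 tape=[#]##1100   (p0,#)→(p1,_,R)
state=p1 head=0 tape=_[#]#1100   (p1,#)→(p0,_,R)
state=p0 head=1 tape=__[#]1100   (p0,#)→(p1,_,R)
state=p1 head=2 tape=___[1]100   (p1,1)→(p2,1,R)
state=p2 head=3 tape=___1[1]00   (p2,1)→(p0,#,L)
state=p0 head=2 tape=___[1]#00   (p0,1)→(p1,_,L)
state=p1 head=1 tape=__[_]_#00   (p1,_)→(p0,#,R)
state=p0 head=2 tape=__#[_]#00   (p0,_)→(p2,1,L)
state=p2 head=1 tape=__[#]1#00   (p2,#)→(p0,_,R)
state=p0 head=2 tape=___[1]#00
After 16 steps: state p0, head at 2, tape 1#00.

state p0, head at 2, tape 1#00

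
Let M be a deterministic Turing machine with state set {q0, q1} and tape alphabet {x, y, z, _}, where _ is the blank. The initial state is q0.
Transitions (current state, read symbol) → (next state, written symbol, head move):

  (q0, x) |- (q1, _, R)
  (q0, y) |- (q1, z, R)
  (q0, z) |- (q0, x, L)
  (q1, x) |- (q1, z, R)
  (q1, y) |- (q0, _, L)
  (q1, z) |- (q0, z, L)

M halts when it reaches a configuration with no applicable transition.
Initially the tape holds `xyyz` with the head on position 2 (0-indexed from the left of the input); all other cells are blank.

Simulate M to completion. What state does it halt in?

q0

q0 | xy[y]z   read y → write z, move R, go to q1
q1 | xyz[z]   read z → write z, move L, go to q0
q0 | xy[z]z   read z → write x, move L, go to q0
q0 | x[y]xz   read y → write z, move R, go to q1
q1 | xz[x]z   read x → write z, move R, go to q1
q1 | xzz[z]   read z → write z, move L, go to q0
q0 | xz[z]z   read z → write x, move L, go to q0
q0 | x[z]xz   read z → write x, move L, go to q0
q0 | [x]xxz   read x → write _, move R, go to q1
q1 | _[x]xz   read x → write z, move R, go to q1
q1 | _z[x]z   read x → write z, move R, go to q1
q1 | _zz[z]   read z → write z, move L, go to q0
q0 | _z[z]z   read z → write x, move L, go to q0
q0 | _[z]xz   read z → write x, move L, go to q0
q0 | [_]xxz
No transition is defined for (q0, _); M halts in state q0.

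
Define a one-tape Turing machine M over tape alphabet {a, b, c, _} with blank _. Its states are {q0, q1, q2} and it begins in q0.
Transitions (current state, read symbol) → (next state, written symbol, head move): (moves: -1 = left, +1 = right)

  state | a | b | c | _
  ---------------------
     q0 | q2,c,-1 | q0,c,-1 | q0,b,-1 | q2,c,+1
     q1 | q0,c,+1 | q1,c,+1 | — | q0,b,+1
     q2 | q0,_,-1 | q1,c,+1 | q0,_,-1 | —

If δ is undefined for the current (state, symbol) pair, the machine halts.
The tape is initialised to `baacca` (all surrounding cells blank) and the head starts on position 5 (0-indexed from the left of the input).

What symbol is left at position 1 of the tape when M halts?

b

q0 | ___baacc[a]   read a → write c, move -1, go to q2
q2 | ___baac[c]c   read c → write _, move -1, go to q0
q0 | ___baa[c]_c   read c → write b, move -1, go to q0
q0 | ___ba[a]b_c   read a → write c, move -1, go to q2
q2 | ___b[a]cb_c   read a → write _, move -1, go to q0
q0 | ___[b]_cb_c   read b → write c, move -1, go to q0
q0 | __[_]c_cb_c   read _ → write c, move +1, go to q2
q2 | __c[c]_cb_c   read c → write _, move -1, go to q0
q0 | __[c]__cb_c   read c → write b, move -1, go to q0
q0 | _[_]b__cb_c   read _ → write c, move +1, go to q2
q2 | _c[b]__cb_c   read b → write c, move +1, go to q1
q1 | _cc[_]_cb_c   read _ → write b, move +1, go to q0
q0 | _ccb[_]cb_c   read _ → write c, move +1, go to q2
q2 | _ccbc[c]b_c   read c → write _, move -1, go to q0
q0 | _ccb[c]_b_c   read c → write b, move -1, go to q0
q0 | _cc[b]b_b_c   read b → write c, move -1, go to q0
q0 | _c[c]cb_b_c   read c → write b, move -1, go to q0
q0 | _[c]bcb_b_c   read c → write b, move -1, go to q0
q0 | [_]bbcb_b_c   read _ → write c, move +1, go to q2
q2 | c[b]bcb_b_c   read b → write c, move +1, go to q1
q1 | cc[b]cb_b_c   read b → write c, move +1, go to q1
q1 | ccc[c]b_b_c
Cell 1 holds b when M halts.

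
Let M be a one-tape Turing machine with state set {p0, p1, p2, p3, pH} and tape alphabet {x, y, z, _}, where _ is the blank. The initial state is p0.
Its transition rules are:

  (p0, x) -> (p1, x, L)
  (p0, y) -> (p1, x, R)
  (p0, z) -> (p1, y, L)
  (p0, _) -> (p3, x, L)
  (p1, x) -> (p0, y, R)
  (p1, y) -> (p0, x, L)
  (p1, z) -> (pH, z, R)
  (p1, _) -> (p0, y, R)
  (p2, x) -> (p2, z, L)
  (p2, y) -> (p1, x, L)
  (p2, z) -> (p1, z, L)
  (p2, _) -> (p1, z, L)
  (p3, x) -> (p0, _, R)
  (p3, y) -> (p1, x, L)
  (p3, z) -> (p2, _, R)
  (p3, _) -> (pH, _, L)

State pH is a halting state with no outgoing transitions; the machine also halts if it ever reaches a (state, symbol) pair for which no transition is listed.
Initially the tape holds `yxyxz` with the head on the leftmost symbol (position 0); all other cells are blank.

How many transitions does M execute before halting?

14

state=p0 head=0 tape=____[y]xyxz   (p0,y)→(p1,x,R)
state=p1 head=1 tape=____x[x]yxz   (p1,x)→(p0,y,R)
state=p0 head=2 tape=____xy[y]xz   (p0,y)→(p1,x,R)
state=p1 head=3 tape=____xyx[x]z   (p1,x)→(p0,y,R)
state=p0 head=4 tape=____xyxy[z]   (p0,z)→(p1,y,L)
state=p1 head=3 tape=____xyx[y]y   (p1,y)→(p0,x,L)
state=p0 head=2 tape=____xy[x]xy   (p0,x)→(p1,x,L)
state=p1 head=1 tape=____x[y]xxy   (p1,y)→(p0,x,L)
state=p0 head=0 tape=____[x]xxxy   (p0,x)→(p1,x,L)
state=p1 head=-1 tape=___[_]xxxxy   (p1,_)→(p0,y,R)
state=p0 head=0 tape=___y[x]xxxy   (p0,x)→(p1,x,L)
state=p1 head=-1 tape=___[y]xxxxy   (p1,y)→(p0,x,L)
state=p0 head=-2 tape=__[_]xxxxxy   (p0,_)→(p3,x,L)
state=p3 head=-3 tape=_[_]xxxxxxy   (p3,_)→(pH,_,L)
state=pH head=-4 tape=[_]_xxxxxxy
M halts after 14 transitions.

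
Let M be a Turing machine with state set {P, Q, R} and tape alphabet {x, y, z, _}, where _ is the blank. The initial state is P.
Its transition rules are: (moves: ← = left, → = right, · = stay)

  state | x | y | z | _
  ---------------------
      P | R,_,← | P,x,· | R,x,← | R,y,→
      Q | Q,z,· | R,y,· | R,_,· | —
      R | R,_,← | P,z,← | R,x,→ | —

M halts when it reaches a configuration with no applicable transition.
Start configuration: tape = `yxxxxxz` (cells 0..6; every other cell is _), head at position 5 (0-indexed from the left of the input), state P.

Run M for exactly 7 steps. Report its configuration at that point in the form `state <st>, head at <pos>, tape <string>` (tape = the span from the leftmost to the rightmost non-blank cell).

state R, head at 0, tape yz_____z

state=P head=5 tape=_yxxxx[x]z   (P,x)→(R,_,←)
state=R head=4 tape=_yxxx[x]_z   (R,x)→(R,_,←)
state=R head=3 tape=_yxx[x]__z   (R,x)→(R,_,←)
state=R head=2 tape=_yx[x]___z   (R,x)→(R,_,←)
state=R head=1 tape=_y[x]____z   (R,x)→(R,_,←)
state=R head=0 tape=_[y]_____z   (R,y)→(P,z,←)
state=P head=-1 tape=[_]z_____z   (P,_)→(R,y,→)
state=R head=0 tape=y[z]_____z
After 7 steps: state R, head at 0, tape yz_____z.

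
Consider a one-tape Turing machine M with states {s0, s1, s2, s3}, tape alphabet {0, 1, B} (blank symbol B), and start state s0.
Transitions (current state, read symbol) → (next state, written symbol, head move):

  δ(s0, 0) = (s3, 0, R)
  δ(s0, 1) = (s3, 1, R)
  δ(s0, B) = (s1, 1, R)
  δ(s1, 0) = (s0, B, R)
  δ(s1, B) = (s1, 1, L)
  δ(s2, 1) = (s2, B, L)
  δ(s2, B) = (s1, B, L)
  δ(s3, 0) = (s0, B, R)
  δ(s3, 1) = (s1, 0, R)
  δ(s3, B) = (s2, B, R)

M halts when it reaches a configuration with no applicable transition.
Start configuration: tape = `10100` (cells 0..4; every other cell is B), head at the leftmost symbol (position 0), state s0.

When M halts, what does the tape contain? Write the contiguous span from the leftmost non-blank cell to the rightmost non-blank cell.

state=s0 head=0 tape=[1]0100BBB   (s0,1)→(s3,1,R)
state=s3 head=1 tape=1[0]100BBB   (s3,0)→(s0,B,R)
state=s0 head=2 tape=1B[1]00BBB   (s0,1)→(s3,1,R)
state=s3 head=3 tape=1B1[0]0BBB   (s3,0)→(s0,B,R)
state=s0 head=4 tape=1B1B[0]BBB   (s0,0)→(s3,0,R)
state=s3 head=5 tape=1B1B0[B]BB   (s3,B)→(s2,B,R)
state=s2 head=6 tape=1B1B0B[B]B   (s2,B)→(s1,B,L)
state=s1 head=5 tape=1B1B0[B]BB   (s1,B)→(s1,1,L)
state=s1 head=4 tape=1B1B[0]1BB   (s1,0)→(s0,B,R)
state=s0 head=5 tape=1B1BB[1]BB   (s0,1)→(s3,1,R)
state=s3 head=6 tape=1B1BB1[B]B   (s3,B)→(s2,B,R)
state=s2 head=7 tape=1B1BB1B[B]   (s2,B)→(s1,B,L)
state=s1 head=6 tape=1B1BB1[B]B   (s1,B)→(s1,1,L)
state=s1 head=5 tape=1B1BB[1]1B
The non-blank tape span at halt is 1B1BB11.

1B1BB11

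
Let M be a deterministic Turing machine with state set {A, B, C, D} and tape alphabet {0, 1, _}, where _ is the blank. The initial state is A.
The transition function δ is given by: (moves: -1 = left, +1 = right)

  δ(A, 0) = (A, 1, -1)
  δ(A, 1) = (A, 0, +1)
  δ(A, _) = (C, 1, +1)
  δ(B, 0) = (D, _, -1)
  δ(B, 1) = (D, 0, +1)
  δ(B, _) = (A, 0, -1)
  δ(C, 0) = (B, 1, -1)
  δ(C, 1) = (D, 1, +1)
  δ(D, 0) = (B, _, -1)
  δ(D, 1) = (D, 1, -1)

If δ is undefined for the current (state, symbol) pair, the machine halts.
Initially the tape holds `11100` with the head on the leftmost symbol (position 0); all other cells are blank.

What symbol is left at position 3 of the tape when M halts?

1

state=A head=0 tape=__[1]1100   (A,1)→(A,0,+1)
state=A head=1 tape=__0[1]100   (A,1)→(A,0,+1)
state=A head=2 tape=__00[1]00   (A,1)→(A,0,+1)
state=A head=3 tape=__000[0]0   (A,0)→(A,1,-1)
state=A head=2 tape=__00[0]10   (A,0)→(A,1,-1)
state=A head=1 tape=__0[0]110   (A,0)→(A,1,-1)
state=A head=0 tape=__[0]1110   (A,0)→(A,1,-1)
state=A head=-1 tape=_[_]11110   (A,_)→(C,1,+1)
state=C head=0 tape=_1[1]1110   (C,1)→(D,1,+1)
state=D head=1 tape=_11[1]110   (D,1)→(D,1,-1)
state=D head=0 tape=_1[1]1110   (D,1)→(D,1,-1)
state=D head=-1 tape=_[1]11110   (D,1)→(D,1,-1)
state=D head=-2 tape=[_]111110
Cell 3 holds 1 when M halts.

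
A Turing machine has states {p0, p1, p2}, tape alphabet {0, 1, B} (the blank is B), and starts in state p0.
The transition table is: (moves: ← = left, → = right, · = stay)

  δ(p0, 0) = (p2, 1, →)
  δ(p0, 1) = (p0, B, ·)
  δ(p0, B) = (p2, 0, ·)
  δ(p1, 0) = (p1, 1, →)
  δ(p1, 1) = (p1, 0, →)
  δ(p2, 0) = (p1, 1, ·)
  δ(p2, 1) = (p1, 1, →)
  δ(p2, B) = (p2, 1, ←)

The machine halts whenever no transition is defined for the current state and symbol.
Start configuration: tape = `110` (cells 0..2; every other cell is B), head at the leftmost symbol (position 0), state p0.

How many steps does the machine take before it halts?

p0 | [1]10B   read 1 → write B, move ·, go to p0
p0 | [B]10B   read B → write 0, move ·, go to p2
p2 | [0]10B   read 0 → write 1, move ·, go to p1
p1 | [1]10B   read 1 → write 0, move →, go to p1
p1 | 0[1]0B   read 1 → write 0, move →, go to p1
p1 | 00[0]B   read 0 → write 1, move →, go to p1
p1 | 001[B]
M halts after 6 transitions.

6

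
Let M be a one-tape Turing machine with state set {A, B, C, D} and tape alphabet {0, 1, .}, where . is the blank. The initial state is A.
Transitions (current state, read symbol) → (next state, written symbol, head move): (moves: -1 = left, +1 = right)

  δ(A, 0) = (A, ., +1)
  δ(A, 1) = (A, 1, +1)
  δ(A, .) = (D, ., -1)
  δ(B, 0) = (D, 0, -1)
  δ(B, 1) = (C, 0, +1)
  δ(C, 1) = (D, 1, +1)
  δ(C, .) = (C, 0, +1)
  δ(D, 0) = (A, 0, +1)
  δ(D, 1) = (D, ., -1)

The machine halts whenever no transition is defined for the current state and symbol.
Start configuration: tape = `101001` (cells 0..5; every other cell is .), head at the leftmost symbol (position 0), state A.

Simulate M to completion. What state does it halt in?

D

A | [1]01001.   read 1 → write 1, move +1, go to A
A | 1[0]1001.   read 0 → write ., move +1, go to A
A | 1.[1]001.   read 1 → write 1, move +1, go to A
A | 1.1[0]01.   read 0 → write ., move +1, go to A
A | 1.1.[0]1.   read 0 → write ., move +1, go to A
A | 1.1..[1].   read 1 → write 1, move +1, go to A
A | 1.1..1[.]   read . → write ., move -1, go to D
D | 1.1..[1].   read 1 → write ., move -1, go to D
D | 1.1.[.]..
No transition is defined for (D, .); M halts in state D.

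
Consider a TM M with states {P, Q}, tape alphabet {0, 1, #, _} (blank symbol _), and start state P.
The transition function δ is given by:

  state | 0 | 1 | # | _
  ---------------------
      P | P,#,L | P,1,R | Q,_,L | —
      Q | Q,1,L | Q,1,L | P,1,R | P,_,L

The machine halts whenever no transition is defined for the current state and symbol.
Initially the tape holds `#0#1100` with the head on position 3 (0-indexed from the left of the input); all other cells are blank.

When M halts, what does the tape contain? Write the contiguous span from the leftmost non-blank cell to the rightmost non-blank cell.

P | #0#[1]100   read 1 → write 1, move R, go to P
P | #0#1[1]00   read 1 → write 1, move R, go to P
P | #0#11[0]0   read 0 → write #, move L, go to P
P | #0#1[1]#0   read 1 → write 1, move R, go to P
P | #0#11[#]0   read # → write _, move L, go to Q
Q | #0#1[1]_0   read 1 → write 1, move L, go to Q
Q | #0#[1]1_0   read 1 → write 1, move L, go to Q
Q | #0[#]11_0   read # → write 1, move R, go to P
P | #01[1]1_0   read 1 → write 1, move R, go to P
P | #011[1]_0   read 1 → write 1, move R, go to P
P | #0111[_]0
The non-blank tape span at halt is #0111_0.

#0111_0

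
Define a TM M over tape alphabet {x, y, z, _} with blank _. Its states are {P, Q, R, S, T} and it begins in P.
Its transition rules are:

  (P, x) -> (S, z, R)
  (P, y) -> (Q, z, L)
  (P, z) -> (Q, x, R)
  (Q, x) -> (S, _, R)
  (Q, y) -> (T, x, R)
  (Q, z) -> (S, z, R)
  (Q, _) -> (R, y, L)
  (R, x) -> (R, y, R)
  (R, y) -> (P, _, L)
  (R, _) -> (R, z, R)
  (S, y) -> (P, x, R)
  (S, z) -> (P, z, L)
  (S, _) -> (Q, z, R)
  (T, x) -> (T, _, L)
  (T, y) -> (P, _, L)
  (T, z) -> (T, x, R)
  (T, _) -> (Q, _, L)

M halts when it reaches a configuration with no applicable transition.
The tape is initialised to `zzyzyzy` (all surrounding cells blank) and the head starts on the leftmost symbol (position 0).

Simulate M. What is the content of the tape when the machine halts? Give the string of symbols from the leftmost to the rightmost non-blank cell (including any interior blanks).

xzxxxzzy

P | [z]zyzyzy_   read z → write x, move R, go to Q
Q | x[z]yzyzy_   read z → write z, move R, go to S
S | xz[y]zyzy_   read y → write x, move R, go to P
P | xzx[z]yzy_   read z → write x, move R, go to Q
Q | xzxx[y]zy_   read y → write x, move R, go to T
T | xzxxx[z]y_   read z → write x, move R, go to T
T | xzxxxx[y]_   read y → write _, move L, go to P
P | xzxxx[x]__   read x → write z, move R, go to S
S | xzxxxz[_]_   read _ → write z, move R, go to Q
Q | xzxxxzz[_]   read _ → write y, move L, go to R
R | xzxxxz[z]y
The non-blank tape span at halt is xzxxxzzy.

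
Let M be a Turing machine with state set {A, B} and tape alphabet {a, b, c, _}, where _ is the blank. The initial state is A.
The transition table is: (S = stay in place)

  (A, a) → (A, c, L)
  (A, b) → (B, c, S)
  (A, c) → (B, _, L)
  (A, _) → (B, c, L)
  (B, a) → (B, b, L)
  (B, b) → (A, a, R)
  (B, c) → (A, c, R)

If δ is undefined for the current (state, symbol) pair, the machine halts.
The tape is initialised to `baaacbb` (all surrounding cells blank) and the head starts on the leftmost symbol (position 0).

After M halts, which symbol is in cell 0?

_

A | _[b]aaacbb   read b → write c, move S, go to B
B | _[c]aaacbb   read c → write c, move R, go to A
A | _c[a]aacbb   read a → write c, move L, go to A
A | _[c]caacbb   read c → write _, move L, go to B
B | [_]_caacbb
Cell 0 holds _ when M halts.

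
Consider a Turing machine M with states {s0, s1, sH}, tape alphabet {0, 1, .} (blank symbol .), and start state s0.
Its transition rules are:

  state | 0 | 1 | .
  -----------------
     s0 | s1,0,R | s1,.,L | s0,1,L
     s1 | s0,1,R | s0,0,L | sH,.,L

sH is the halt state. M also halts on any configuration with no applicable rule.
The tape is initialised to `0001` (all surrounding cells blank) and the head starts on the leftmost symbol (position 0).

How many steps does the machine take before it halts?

s0 | ..[0]001.   read 0 → write 0, move R, go to s1
s1 | ..0[0]01.   read 0 → write 1, move R, go to s0
s0 | ..01[0]1.   read 0 → write 0, move R, go to s1
s1 | ..010[1].   read 1 → write 0, move L, go to s0
s0 | ..01[0]0.   read 0 → write 0, move R, go to s1
s1 | ..010[0].   read 0 → write 1, move R, go to s0
s0 | ..0101[.]   read . → write 1, move L, go to s0
s0 | ..010[1]1   read 1 → write ., move L, go to s1
s1 | ..01[0].1   read 0 → write 1, move R, go to s0
s0 | ..011[.]1   read . → write 1, move L, go to s0
s0 | ..01[1]11   read 1 → write ., move L, go to s1
s1 | ..0[1].11   read 1 → write 0, move L, go to s0
s0 | ..[0]0.11   read 0 → write 0, move R, go to s1
s1 | ..0[0].11   read 0 → write 1, move R, go to s0
s0 | ..01[.]11   read . → write 1, move L, go to s0
s0 | ..0[1]111   read 1 → write ., move L, go to s1
s1 | ..[0].111   read 0 → write 1, move R, go to s0
s0 | ..1[.]111   read . → write 1, move L, go to s0
s0 | ..[1]1111   read 1 → write ., move L, go to s1
s1 | .[.].1111   read . → write ., move L, go to sH
sH | [.]..1111
M halts after 20 transitions.

20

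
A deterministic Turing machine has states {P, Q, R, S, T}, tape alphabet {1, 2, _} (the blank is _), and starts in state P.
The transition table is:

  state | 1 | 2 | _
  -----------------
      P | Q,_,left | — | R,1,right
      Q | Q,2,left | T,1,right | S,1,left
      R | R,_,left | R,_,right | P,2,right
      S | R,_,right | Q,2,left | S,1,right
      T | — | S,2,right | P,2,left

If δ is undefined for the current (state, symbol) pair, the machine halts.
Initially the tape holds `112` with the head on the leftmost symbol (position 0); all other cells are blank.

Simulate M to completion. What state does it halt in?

P | __[1]12   read 1 → write _, move left, go to Q
Q | _[_]_12   read _ → write 1, move left, go to S
S | [_]1_12   read _ → write 1, move right, go to S
S | 1[1]_12   read 1 → write _, move right, go to R
R | 1_[_]12   read _ → write 2, move right, go to P
P | 1_2[1]2   read 1 → write _, move left, go to Q
Q | 1_[2]_2   read 2 → write 1, move right, go to T
T | 1_1[_]2   read _ → write 2, move left, go to P
P | 1_[1]22   read 1 → write _, move left, go to Q
Q | 1[_]_22   read _ → write 1, move left, go to S
S | [1]1_22   read 1 → write _, move right, go to R
R | _[1]_22   read 1 → write _, move left, go to R
R | [_]__22   read _ → write 2, move right, go to P
P | 2[_]_22   read _ → write 1, move right, go to R
R | 21[_]22   read _ → write 2, move right, go to P
P | 212[2]2
No transition is defined for (P, 2); M halts in state P.

P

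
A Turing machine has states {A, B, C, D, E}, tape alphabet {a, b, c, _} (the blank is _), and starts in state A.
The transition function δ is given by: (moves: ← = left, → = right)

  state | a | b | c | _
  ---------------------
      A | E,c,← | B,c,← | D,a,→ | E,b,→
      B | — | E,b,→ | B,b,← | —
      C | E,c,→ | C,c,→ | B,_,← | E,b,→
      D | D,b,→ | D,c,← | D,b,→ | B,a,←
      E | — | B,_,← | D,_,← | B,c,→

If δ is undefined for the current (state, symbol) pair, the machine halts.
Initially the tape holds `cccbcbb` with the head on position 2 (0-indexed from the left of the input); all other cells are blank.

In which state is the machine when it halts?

E

A | cc[c]bcbb_   read c → write a, move →, go to D
D | cca[b]cbb_   read b → write c, move ←, go to D
D | cc[a]ccbb_   read a → write b, move →, go to D
D | ccb[c]cbb_   read c → write b, move →, go to D
D | ccbb[c]bb_   read c → write b, move →, go to D
D | ccbbb[b]b_   read b → write c, move ←, go to D
D | ccbb[b]cb_   read b → write c, move ←, go to D
D | ccb[b]ccb_   read b → write c, move ←, go to D
D | cc[b]cccb_   read b → write c, move ←, go to D
D | c[c]ccccb_   read c → write b, move →, go to D
D | cb[c]cccb_   read c → write b, move →, go to D
D | cbb[c]ccb_   read c → write b, move →, go to D
D | cbbb[c]cb_   read c → write b, move →, go to D
D | cbbbb[c]b_   read c → write b, move →, go to D
D | cbbbbb[b]_   read b → write c, move ←, go to D
D | cbbbb[b]c_   read b → write c, move ←, go to D
D | cbbb[b]cc_   read b → write c, move ←, go to D
D | cbb[b]ccc_   read b → write c, move ←, go to D
D | cb[b]cccc_   read b → write c, move ←, go to D
D | c[b]ccccc_   read b → write c, move ←, go to D
D | [c]cccccc_   read c → write b, move →, go to D
D | b[c]ccccc_   read c → write b, move →, go to D
D | bb[c]cccc_   read c → write b, move →, go to D
D | bbb[c]ccc_   read c → write b, move →, go to D
D | bbbb[c]cc_   read c → write b, move →, go to D
D | bbbbb[c]c_   read c → write b, move →, go to D
D | bbbbbb[c]_   read c → write b, move →, go to D
D | bbbbbbb[_]   read _ → write a, move ←, go to B
B | bbbbbb[b]a   read b → write b, move →, go to E
E | bbbbbbb[a]
No transition is defined for (E, a); M halts in state E.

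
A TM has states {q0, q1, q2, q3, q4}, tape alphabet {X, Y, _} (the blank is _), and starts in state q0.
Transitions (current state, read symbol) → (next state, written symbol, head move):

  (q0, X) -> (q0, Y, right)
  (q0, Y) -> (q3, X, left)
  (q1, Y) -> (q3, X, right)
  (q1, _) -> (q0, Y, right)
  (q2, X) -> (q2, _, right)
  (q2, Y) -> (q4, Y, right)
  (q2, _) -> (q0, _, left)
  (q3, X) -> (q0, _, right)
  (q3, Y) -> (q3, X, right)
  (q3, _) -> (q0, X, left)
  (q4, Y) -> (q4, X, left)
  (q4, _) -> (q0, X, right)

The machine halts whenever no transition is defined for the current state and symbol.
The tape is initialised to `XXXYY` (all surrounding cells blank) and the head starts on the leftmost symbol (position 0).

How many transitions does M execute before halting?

state=q0 head=0 tape=[X]XXYY_   (q0,X)→(q0,Y,right)
state=q0 head=1 tape=Y[X]XYY_   (q0,X)→(q0,Y,right)
state=q0 head=2 tape=YY[X]YY_   (q0,X)→(q0,Y,right)
state=q0 head=3 tape=YYY[Y]Y_   (q0,Y)→(q3,X,left)
state=q3 head=2 tape=YY[Y]XY_   (q3,Y)→(q3,X,right)
state=q3 head=3 tape=YYX[X]Y_   (q3,X)→(q0,_,right)
state=q0 head=4 tape=YYX_[Y]_   (q0,Y)→(q3,X,left)
state=q3 head=3 tape=YYX[_]X_   (q3,_)→(q0,X,left)
state=q0 head=2 tape=YY[X]XX_   (q0,X)→(q0,Y,right)
state=q0 head=3 tape=YYY[X]X_   (q0,X)→(q0,Y,right)
state=q0 head=4 tape=YYYY[X]_   (q0,X)→(q0,Y,right)
state=q0 head=5 tape=YYYYY[_]
M halts after 11 transitions.

11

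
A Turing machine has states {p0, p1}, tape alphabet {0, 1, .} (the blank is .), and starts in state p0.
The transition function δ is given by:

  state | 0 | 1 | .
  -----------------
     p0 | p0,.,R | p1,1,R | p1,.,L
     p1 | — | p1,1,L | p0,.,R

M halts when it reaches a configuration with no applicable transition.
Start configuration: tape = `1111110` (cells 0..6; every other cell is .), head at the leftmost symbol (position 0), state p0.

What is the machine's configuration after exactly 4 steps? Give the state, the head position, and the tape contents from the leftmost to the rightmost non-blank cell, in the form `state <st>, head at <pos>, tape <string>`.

state=p0 head=0 tape=.[1]111110   (p0,1)→(p1,1,R)
state=p1 head=1 tape=.1[1]11110   (p1,1)→(p1,1,L)
state=p1 head=0 tape=.[1]111110   (p1,1)→(p1,1,L)
state=p1 head=-1 tape=[.]1111110   (p1,.)→(p0,.,R)
state=p0 head=0 tape=.[1]111110
After 4 steps: state p0, head at 0, tape 1111110.

state p0, head at 0, tape 1111110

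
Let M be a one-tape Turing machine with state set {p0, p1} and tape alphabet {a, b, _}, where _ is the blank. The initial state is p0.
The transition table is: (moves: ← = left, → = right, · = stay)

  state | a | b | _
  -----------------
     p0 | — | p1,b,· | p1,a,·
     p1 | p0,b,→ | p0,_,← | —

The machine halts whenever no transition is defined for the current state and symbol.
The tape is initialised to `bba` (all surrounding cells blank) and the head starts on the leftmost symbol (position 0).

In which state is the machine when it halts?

p0 | __[b]ba   read b → write b, move ·, go to p1
p1 | __[b]ba   read b → write _, move ←, go to p0
p0 | _[_]_ba   read _ → write a, move ·, go to p1
p1 | _[a]_ba   read a → write b, move →, go to p0
p0 | _b[_]ba   read _ → write a, move ·, go to p1
p1 | _b[a]ba   read a → write b, move →, go to p0
p0 | _bb[b]a   read b → write b, move ·, go to p1
p1 | _bb[b]a   read b → write _, move ←, go to p0
p0 | _b[b]_a   read b → write b, move ·, go to p1
p1 | _b[b]_a   read b → write _, move ←, go to p0
p0 | _[b]__a   read b → write b, move ·, go to p1
p1 | _[b]__a   read b → write _, move ←, go to p0
p0 | [_]___a   read _ → write a, move ·, go to p1
p1 | [a]___a   read a → write b, move →, go to p0
p0 | b[_]__a   read _ → write a, move ·, go to p1
p1 | b[a]__a   read a → write b, move →, go to p0
p0 | bb[_]_a   read _ → write a, move ·, go to p1
p1 | bb[a]_a   read a → write b, move →, go to p0
p0 | bbb[_]a   read _ → write a, move ·, go to p1
p1 | bbb[a]a   read a → write b, move →, go to p0
p0 | bbbb[a]
No transition is defined for (p0, a); M halts in state p0.

p0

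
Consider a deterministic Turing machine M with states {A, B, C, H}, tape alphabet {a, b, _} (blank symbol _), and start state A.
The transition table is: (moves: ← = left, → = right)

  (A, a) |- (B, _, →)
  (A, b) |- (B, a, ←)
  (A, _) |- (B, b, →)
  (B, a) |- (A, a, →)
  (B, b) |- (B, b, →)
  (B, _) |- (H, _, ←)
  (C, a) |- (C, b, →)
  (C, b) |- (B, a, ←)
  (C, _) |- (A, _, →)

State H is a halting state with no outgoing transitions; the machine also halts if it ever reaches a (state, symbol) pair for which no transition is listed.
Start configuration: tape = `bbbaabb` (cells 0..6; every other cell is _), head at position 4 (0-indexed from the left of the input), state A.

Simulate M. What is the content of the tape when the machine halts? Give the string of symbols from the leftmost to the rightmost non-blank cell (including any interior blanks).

state=A head=4 tape=bbba[a]bb_   (A,a)→(B,_,→)
state=B head=5 tape=bbba_[b]b_   (B,b)→(B,b,→)
state=B head=6 tape=bbba_b[b]_   (B,b)→(B,b,→)
state=B head=7 tape=bbba_bb[_]   (B,_)→(H,_,←)
state=H head=6 tape=bbba_b[b]_
The non-blank tape span at halt is bbba_bb.

bbba_bb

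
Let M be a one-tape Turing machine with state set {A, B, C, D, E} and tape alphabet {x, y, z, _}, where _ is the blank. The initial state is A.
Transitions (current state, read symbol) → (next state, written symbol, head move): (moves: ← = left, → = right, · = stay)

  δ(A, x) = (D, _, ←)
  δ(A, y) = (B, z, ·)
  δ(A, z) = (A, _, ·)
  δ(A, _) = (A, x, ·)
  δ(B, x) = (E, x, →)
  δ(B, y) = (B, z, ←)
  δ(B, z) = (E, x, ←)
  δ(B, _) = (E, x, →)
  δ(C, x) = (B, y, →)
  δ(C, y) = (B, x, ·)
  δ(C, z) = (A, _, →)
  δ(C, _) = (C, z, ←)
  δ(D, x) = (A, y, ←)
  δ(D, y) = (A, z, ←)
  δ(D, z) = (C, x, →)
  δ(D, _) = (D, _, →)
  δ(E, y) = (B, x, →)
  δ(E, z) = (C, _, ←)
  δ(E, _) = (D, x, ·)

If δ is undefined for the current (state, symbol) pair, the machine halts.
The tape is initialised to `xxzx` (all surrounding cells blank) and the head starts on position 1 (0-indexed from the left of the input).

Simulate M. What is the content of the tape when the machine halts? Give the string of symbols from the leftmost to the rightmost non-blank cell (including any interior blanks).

xyxx

state=A head=1 tape=__x[x]zx   (A,x)→(D,_,←)
state=D head=0 tape=__[x]_zx   (D,x)→(A,y,←)
state=A head=-1 tape=_[_]y_zx   (A,_)→(A,x,·)
state=A head=-1 tape=_[x]y_zx   (A,x)→(D,_,←)
state=D head=-2 tape=[_]_y_zx   (D,_)→(D,_,→)
state=D head=-1 tape=_[_]y_zx   (D,_)→(D,_,→)
state=D head=0 tape=__[y]_zx   (D,y)→(A,z,←)
state=A head=-1 tape=_[_]z_zx   (A,_)→(A,x,·)
state=A head=-1 tape=_[x]z_zx   (A,x)→(D,_,←)
state=D head=-2 tape=[_]_z_zx   (D,_)→(D,_,→)
state=D head=-1 tape=_[_]z_zx   (D,_)→(D,_,→)
state=D head=0 tape=__[z]_zx   (D,z)→(C,x,→)
state=C head=1 tape=__x[_]zx   (C,_)→(C,z,←)
state=C head=0 tape=__[x]zzx   (C,x)→(B,y,→)
state=B head=1 tape=__y[z]zx   (B,z)→(E,x,←)
state=E head=0 tape=__[y]xzx   (E,y)→(B,x,→)
state=B head=1 tape=__x[x]zx   (B,x)→(E,x,→)
state=E head=2 tape=__xx[z]x   (E,z)→(C,_,←)
state=C head=1 tape=__x[x]_x   (C,x)→(B,y,→)
state=B head=2 tape=__xy[_]x   (B,_)→(E,x,→)
state=E head=3 tape=__xyx[x]
The non-blank tape span at halt is xyxx.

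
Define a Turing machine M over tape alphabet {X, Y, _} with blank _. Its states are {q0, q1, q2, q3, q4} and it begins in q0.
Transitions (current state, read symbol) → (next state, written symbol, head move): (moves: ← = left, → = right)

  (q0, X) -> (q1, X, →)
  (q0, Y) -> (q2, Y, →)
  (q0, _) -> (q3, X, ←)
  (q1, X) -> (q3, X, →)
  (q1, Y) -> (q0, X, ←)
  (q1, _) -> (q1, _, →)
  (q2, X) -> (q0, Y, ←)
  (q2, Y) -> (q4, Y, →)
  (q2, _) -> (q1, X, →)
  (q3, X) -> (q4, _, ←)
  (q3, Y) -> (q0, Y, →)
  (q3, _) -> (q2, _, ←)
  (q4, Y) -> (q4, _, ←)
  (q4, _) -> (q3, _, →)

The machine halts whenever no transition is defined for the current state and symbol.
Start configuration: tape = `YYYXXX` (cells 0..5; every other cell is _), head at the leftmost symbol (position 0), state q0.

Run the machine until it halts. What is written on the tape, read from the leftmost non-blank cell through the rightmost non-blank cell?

X___X_X

q0 | _[Y]YYXXX   read Y → write Y, move →, go to q2
q2 | _Y[Y]YXXX   read Y → write Y, move →, go to q4
q4 | _YY[Y]XXX   read Y → write _, move ←, go to q4
q4 | _Y[Y]_XXX   read Y → write _, move ←, go to q4
q4 | _[Y]__XXX   read Y → write _, move ←, go to q4
q4 | [_]___XXX   read _ → write _, move →, go to q3
q3 | _[_]__XXX   read _ → write _, move ←, go to q2
q2 | [_]___XXX   read _ → write X, move →, go to q1
q1 | X[_]__XXX   read _ → write _, move →, go to q1
q1 | X_[_]_XXX   read _ → write _, move →, go to q1
q1 | X__[_]XXX   read _ → write _, move →, go to q1
q1 | X___[X]XX   read X → write X, move →, go to q3
q3 | X___X[X]X   read X → write _, move ←, go to q4
q4 | X___[X]_X
The non-blank tape span at halt is X___X_X.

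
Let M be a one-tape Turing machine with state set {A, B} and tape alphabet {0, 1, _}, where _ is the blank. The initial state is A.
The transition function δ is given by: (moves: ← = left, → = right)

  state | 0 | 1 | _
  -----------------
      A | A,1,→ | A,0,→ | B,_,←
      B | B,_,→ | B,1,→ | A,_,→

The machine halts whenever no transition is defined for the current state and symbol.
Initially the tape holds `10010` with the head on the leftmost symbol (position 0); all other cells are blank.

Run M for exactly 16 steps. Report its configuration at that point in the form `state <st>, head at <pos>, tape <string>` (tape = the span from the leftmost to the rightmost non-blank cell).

state=A head=0 tape=[1]0010__   (A,1)→(A,0,→)
state=A head=1 tape=0[0]010__   (A,0)→(A,1,→)
state=A head=2 tape=01[0]10__   (A,0)→(A,1,→)
state=A head=3 tape=011[1]0__   (A,1)→(A,0,→)
state=A head=4 tape=0110[0]__   (A,0)→(A,1,→)
state=A head=5 tape=01101[_]_   (A,_)→(B,_,←)
state=B head=4 tape=0110[1]__   (B,1)→(B,1,→)
state=B head=5 tape=01101[_]_   (B,_)→(A,_,→)
state=A head=6 tape=01101_[_]   (A,_)→(B,_,←)
state=B head=5 tape=01101[_]_   (B,_)→(A,_,→)
state=A head=6 tape=01101_[_]   (A,_)→(B,_,←)
state=B head=5 tape=01101[_]_   (B,_)→(A,_,→)
state=A head=6 tape=01101_[_]   (A,_)→(B,_,←)
state=B head=5 tape=01101[_]_   (B,_)→(A,_,→)
state=A head=6 tape=01101_[_]   (A,_)→(B,_,←)
state=B head=5 tape=01101[_]_   (B,_)→(A,_,→)
state=A head=6 tape=01101_[_]
After 16 steps: state A, head at 6, tape 01101.

state A, head at 6, tape 01101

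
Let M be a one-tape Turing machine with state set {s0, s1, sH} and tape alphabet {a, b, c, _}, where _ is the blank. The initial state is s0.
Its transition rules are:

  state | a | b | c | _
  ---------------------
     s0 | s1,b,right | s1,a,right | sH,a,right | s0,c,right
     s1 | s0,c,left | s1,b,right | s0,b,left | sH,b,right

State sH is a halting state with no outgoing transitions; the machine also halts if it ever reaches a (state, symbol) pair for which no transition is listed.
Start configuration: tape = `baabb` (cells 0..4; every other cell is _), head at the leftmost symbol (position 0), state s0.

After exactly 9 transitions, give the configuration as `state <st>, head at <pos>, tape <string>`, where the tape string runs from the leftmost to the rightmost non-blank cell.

state=s0 head=0 tape=[b]aabb   (s0,b)→(s1,a,right)
state=s1 head=1 tape=a[a]abb   (s1,a)→(s0,c,left)
state=s0 head=0 tape=[a]cabb   (s0,a)→(s1,b,right)
state=s1 head=1 tape=b[c]abb   (s1,c)→(s0,b,left)
state=s0 head=0 tape=[b]babb   (s0,b)→(s1,a,right)
state=s1 head=1 tape=a[b]abb   (s1,b)→(s1,b,right)
state=s1 head=2 tape=ab[a]bb   (s1,a)→(s0,c,left)
state=s0 head=1 tape=a[b]cbb   (s0,b)→(s1,a,right)
state=s1 head=2 tape=aa[c]bb   (s1,c)→(s0,b,left)
state=s0 head=1 tape=a[a]bbb
After 9 steps: state s0, head at 1, tape aabbb.

state s0, head at 1, tape aabbb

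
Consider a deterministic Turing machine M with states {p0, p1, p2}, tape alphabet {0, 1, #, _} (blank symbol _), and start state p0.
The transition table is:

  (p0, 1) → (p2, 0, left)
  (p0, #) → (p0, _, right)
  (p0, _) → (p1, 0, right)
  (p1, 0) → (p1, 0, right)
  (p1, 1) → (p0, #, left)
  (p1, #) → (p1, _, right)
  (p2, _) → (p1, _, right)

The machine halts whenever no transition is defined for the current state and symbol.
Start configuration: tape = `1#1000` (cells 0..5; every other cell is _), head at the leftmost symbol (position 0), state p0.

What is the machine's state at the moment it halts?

p0 | _[1]#1000_   read 1 → write 0, move left, go to p2
p2 | [_]0#1000_   read _ → write _, move right, go to p1
p1 | _[0]#1000_   read 0 → write 0, move right, go to p1
p1 | _0[#]1000_   read # → write _, move right, go to p1
p1 | _0_[1]000_   read 1 → write #, move left, go to p0
p0 | _0[_]#000_   read _ → write 0, move right, go to p1
p1 | _00[#]000_   read # → write _, move right, go to p1
p1 | _00_[0]00_   read 0 → write 0, move right, go to p1
p1 | _00_0[0]0_   read 0 → write 0, move right, go to p1
p1 | _00_00[0]_   read 0 → write 0, move right, go to p1
p1 | _00_000[_]
No transition is defined for (p1, _); M halts in state p1.

p1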